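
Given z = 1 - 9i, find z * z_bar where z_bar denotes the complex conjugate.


Step 1: conj(z) = 1 + 9i
Step 2: z * conj(z) = 1^2 + (-9)^2
Step 3: = 1 + 81 = 82

82


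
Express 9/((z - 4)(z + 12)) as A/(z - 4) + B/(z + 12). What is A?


Step 1: Multiply both sides by (z - 4) and set z = 4
Step 2: A = 9 / (4 + 12)
Step 3: A = 9 / 16
Step 4: A = 9/16

9/16


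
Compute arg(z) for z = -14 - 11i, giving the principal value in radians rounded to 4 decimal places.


Step 1: z = -14 - 11i
Step 2: arg(z) = atan2(-11, -14)
Step 3: arg(z) = -2.4756

-2.4756


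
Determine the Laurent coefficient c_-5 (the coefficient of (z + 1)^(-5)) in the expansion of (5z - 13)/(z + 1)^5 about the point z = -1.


Step 1: Write the numerator in powers of (z + 1): 5z - 13 = 5(z + 1) + (5*(-1) - 13) = 5(z + 1) - 18
Step 2: Divide by (z + 1)^5: f(z) = -18(z + 1)^(-5) + 5(z + 1)^(-4)
Step 3: This finite sum is the Laurent series of f about z = -1.
Step 4: Coefficient of (z + 1)^(-5) = 5*(-1) - 13 = -18

-18


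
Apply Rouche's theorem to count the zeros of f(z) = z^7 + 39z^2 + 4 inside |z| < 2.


Step 1: On |z| = 2 the three terms have sizes |z^7| = 2^7 = 128, |39z^2| = 39*2^2 = 156, |4| = 4
Step 2: The dominant term is g(z) = 39z^2; let h(z) = z^7 + 4 so f = g + h
Step 3: On |z| = 2: |g| = 156 and |h| <= 128 + 4 = 132
Step 4: Since 156 > 132, |h| < |g| on |z| = 2, so by Rouche f has the same number of zeros as g inside |z| < 2
Step 5: g(z) = 39z^2 has 2 zeros (at the origin, multiplicity 2) inside |z| < 2. Answer = 2

2


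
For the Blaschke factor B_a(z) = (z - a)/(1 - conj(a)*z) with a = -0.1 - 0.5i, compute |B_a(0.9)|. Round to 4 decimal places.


Step 1: Numerator z0 - a = 0.9 - (-0.1 - 0.5i) = 1 + 0.5i
Step 2: Denominator 1 - conj(a)*z0 = 1 - (-0.1 + 0.5i)*0.9 = 1.09 - 0.45i
Step 3: |z0 - a|^2 = 1^2 + 0.5^2 = 1.25; |1 - conj(a)*z0|^2 = 1.09^2 + (-0.45)^2 = 1.3906
Step 4: |B_a(0.9)| = sqrt(1.25 / 1.3906) = sqrt(0.898893)
Step 5: = 0.9481

0.9481


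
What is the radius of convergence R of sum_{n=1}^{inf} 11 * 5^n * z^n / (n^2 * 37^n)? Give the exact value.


Step 1: General term a_n = 11 * 5^n / (n^2 * 37^n)
Step 2: By the root test, |a_n|^(1/n) = 11^(1/n) * 5 / (n^(2/n) * 37) -> 5/37 as n -> infinity (since 11^(1/n) -> 1 and n^(2/n) -> 1)
Step 3: R = 1/lim|a_n|^(1/n) = 37/5

37/5


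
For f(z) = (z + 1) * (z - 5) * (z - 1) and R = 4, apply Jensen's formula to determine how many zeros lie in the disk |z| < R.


Jensen's formula: (1/2pi)*integral log|f(Re^it)|dt = log|f(0)| + sum_{|a_k|<R} log(R/|a_k|)
Step 1: f(0) = 1 * (-5) * (-1) = 5
Step 2: log|f(0)| = log|-1| + log|5| + log|1| = 1.6094
Step 3: Zeros inside |z| < 4: -1, 1
Step 4: Jensen sum = log(4/1) + log(4/1) = 2.7726
Step 5: n(R) = number of terms in the Jensen sum = count of zeros inside |z| < 4 = 2

2


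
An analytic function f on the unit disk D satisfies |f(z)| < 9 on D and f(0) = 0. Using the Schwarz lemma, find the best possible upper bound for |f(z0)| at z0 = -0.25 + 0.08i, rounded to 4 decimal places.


Step 1: g = f/9 maps D -> D with g(0) = 0, so by the Schwarz lemma |g(z)| <= |z|, i.e. |f(z)| <= 9|z|; this is sharp (f(z) = 9z).
Step 2: |z0|^2 = (-0.25)^2 + 0.08^2 = 0.0689
Step 3: |z0| = sqrt(0.0689) = 0.262488
Step 4: Best bound = 9 * |z0| = 9 * 0.262488 = 2.3624

2.3624


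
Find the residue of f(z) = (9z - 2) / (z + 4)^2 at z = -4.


Step 1: Pole of order 2 at z = -4
Step 2: Res = lim d/dz [(z + 4)^2 * f(z)] as z -> -4
Step 3: (z + 4)^2 * f(z) = 9z - 2
Step 4: d/dz[9z - 2] = 9

9


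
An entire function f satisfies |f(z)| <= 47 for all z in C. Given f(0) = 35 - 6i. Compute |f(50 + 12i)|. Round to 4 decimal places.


Step 1: By Liouville's theorem, a bounded entire function is constant.
Step 2: f(z) = f(0) = 35 - 6i for all z.
Step 3: |f(w)| = |35 - 6i| = sqrt(1225 + 36)
Step 4: = 35.5106

35.5106


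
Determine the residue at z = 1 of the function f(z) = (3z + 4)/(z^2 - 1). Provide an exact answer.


Step 1: Q(z) = z^2 - 1 = (z - 1)(z + 1)
Step 2: Q'(z) = 2z
Step 3: Q'(1) = 2, P(1) = 7
Step 4: Res = P(1)/Q'(1) = 7/2 = 7/2

7/2


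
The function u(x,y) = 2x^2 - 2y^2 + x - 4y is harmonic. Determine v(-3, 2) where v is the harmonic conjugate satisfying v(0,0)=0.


Step 1: v_x = -u_y = 4y + 4
Step 2: v_y = u_x = 4x + 1
Step 3: v = 4xy + 4x + y + C
Step 4: v(0,0) = 0 => C = 0
Step 5: v(-3, 2) = -34

-34


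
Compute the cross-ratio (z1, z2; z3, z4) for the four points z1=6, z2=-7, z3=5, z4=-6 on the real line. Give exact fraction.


Step 1: (z1-z3)(z2-z4) = 1 * (-1) = -1
Step 2: (z1-z4)(z2-z3) = 12 * (-12) = -144
Step 3: Cross-ratio = 1/144 = 1/144

1/144


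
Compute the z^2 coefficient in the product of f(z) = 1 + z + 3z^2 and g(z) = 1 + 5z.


Step 1: z^2 term in f*g comes from: (1)*(0) + (z)*(5z) + (3z^2)*(1)
Step 2: = 0 + 5 + 3
Step 3: = 8

8


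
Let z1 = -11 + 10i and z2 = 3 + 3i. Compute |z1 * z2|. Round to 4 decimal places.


Step 1: |z1| = sqrt((-11)^2 + 10^2) = sqrt(221)
Step 2: |z2| = sqrt(3^2 + 3^2) = sqrt(18)
Step 3: |z1*z2| = |z1|*|z2| = sqrt(221) * sqrt(18) = sqrt(221 * 18) = sqrt(3978)
Step 4: = 63.0714

63.0714


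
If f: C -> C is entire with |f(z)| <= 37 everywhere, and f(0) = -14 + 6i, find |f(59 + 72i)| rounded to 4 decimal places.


Step 1: By Liouville's theorem, a bounded entire function is constant.
Step 2: f(z) = f(0) = -14 + 6i for all z.
Step 3: |f(w)| = |-14 + 6i| = sqrt(196 + 36)
Step 4: = 15.2315

15.2315


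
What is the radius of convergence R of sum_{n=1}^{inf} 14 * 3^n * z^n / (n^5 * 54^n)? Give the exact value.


Step 1: General term a_n = 14 * 3^n / (n^5 * 54^n)
Step 2: By the root test, |a_n|^(1/n) = 14^(1/n) * 3 / (n^(5/n) * 54) -> 3/54 as n -> infinity (since 14^(1/n) -> 1 and n^(5/n) -> 1)
Step 3: R = 1/lim|a_n|^(1/n) = 54/3 = 18

18


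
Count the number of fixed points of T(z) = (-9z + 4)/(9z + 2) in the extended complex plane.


Step 1: Fixed points satisfy T(z) = z
Step 2: 9z^2 + 11z - 4 = 0
Step 3: Discriminant = 11^2 - 4*9*(-4) = 265
Step 4: Number of fixed points = 2

2


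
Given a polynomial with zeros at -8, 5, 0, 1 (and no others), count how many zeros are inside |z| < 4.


Step 1: Check each root:
  z = -8: |-8| = 8 >= 4
  z = 5: |5| = 5 >= 4
  z = 0: |0| = 0 < 4
  z = 1: |1| = 1 < 4
Step 2: Count = 2

2


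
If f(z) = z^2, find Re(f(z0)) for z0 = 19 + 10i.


Step 1: z0 = 19 + 10i
Step 2: z0^2 = 19^2 - 10^2 + 380i
Step 3: real part = 361 - 100 = 261

261


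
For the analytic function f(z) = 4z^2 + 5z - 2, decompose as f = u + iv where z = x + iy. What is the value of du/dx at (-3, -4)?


Step 1: f(z) = 4(x+iy)^2 + 5(x+iy) - 2
Step 2: u = 4(x^2 - y^2) + 5x - 2
Step 3: u_x = 8x + 5
Step 4: At (-3, -4): u_x = -24 + 5 = -19

-19


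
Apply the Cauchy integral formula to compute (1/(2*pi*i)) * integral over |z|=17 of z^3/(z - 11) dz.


Step 1: f(z) = z^3, a = 11 is inside |z| = 17
Step 2: By Cauchy integral formula: (1/(2pi*i)) * integral = f(a)
Step 3: f(11) = 11^3 = 1331

1331


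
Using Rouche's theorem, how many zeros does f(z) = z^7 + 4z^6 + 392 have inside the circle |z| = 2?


Step 1: On |z| = 2 the three terms have sizes |z^7| = 2^7 = 128, |4z^6| = 4*2^6 = 256, |392| = 392
Step 2: The dominant term is g(z) = 392; let h(z) = z^7 + 4z^6 so f = g + h
Step 3: On |z| = 2: |g| = 392 and |h| <= 128 + 256 = 384
Step 4: Since 392 > 384, |h| < |g| on |z| = 2, so by Rouche f has the same number of zeros as g inside |z| < 2
Step 5: g(z) = 392 is a nonzero constant with no zeros inside |z| < 2. Answer = 0

0


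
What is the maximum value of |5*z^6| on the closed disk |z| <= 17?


Step 1: On |z| = 17, |f(z)| = 5 * |z|^6 = 5 * 17^6
Step 2: By maximum modulus principle, maximum is on boundary.
Step 3: Maximum = 5 * 24137569 = 120687845

120687845


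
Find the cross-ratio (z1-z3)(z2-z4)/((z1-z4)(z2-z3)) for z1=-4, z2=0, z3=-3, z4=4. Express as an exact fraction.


Step 1: (z1-z3)(z2-z4) = (-1) * (-4) = 4
Step 2: (z1-z4)(z2-z3) = (-8) * 3 = -24
Step 3: Cross-ratio = -4/24 = -1/6

-1/6


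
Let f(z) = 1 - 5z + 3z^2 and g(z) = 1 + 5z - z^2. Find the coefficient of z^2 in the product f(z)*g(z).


Step 1: z^2 term in f*g comes from: (1)*(-z^2) + (-5z)*(5z) + (3z^2)*(1)
Step 2: = -1 - 25 + 3
Step 3: = -23

-23


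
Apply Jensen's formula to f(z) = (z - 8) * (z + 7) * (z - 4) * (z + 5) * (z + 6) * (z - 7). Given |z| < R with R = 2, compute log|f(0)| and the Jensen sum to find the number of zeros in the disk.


Jensen's formula: (1/2pi)*integral log|f(Re^it)|dt = log|f(0)| + sum_{|a_k|<R} log(R/|a_k|)
Step 1: f(0) = (-8) * 7 * (-4) * 5 * 6 * (-7) = -47040
Step 2: log|f(0)| = log|8| + log|-7| + log|4| + log|-5| + log|-6| + log|7| = 10.7588
Step 3: Zeros inside |z| < 2: none
Step 4: Jensen sum = (empty sum) = 0
Step 5: n(R) = number of terms in the Jensen sum = count of zeros inside |z| < 2 = 0

0


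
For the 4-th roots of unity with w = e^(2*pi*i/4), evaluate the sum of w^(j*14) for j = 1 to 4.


Step 1: The sum sum_{j=1}^{n} w^(k*j) equals n if n | k, else 0.
Step 2: Here n = 4, k = 14
Step 3: Does n divide k? 4 | 14 -> False
Step 4: Sum = 0

0


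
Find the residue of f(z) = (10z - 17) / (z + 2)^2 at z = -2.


Step 1: Pole of order 2 at z = -2
Step 2: Res = lim d/dz [(z + 2)^2 * f(z)] as z -> -2
Step 3: (z + 2)^2 * f(z) = 10z - 17
Step 4: d/dz[10z - 17] = 10

10


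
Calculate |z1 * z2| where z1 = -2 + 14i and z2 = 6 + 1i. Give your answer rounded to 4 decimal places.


Step 1: |z1| = sqrt((-2)^2 + 14^2) = sqrt(200)
Step 2: |z2| = sqrt(6^2 + 1^2) = sqrt(37)
Step 3: |z1*z2| = |z1|*|z2| = sqrt(200) * sqrt(37) = sqrt(200 * 37) = sqrt(7400)
Step 4: = 86.0233

86.0233


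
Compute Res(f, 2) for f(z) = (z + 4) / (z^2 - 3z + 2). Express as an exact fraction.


Step 1: Q(z) = z^2 - 3z + 2 = (z - 2)(z - 1)
Step 2: Q'(z) = 2z - 3
Step 3: Q'(2) = 1, P(2) = 6
Step 4: Res = P(2)/Q'(2) = 6/1 = 6

6


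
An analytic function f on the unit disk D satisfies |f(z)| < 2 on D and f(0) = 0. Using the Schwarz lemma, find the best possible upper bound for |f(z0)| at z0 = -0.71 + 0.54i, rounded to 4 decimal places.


Step 1: g = f/2 maps D -> D with g(0) = 0, so by the Schwarz lemma |g(z)| <= |z|, i.e. |f(z)| <= 2|z|; this is sharp (f(z) = 2z).
Step 2: |z0|^2 = (-0.71)^2 + 0.54^2 = 0.7957
Step 3: |z0| = sqrt(0.7957) = 0.89202
Step 4: Best bound = 2 * |z0| = 2 * 0.89202 = 1.784

1.784


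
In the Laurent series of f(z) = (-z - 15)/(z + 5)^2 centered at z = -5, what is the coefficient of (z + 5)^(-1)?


Step 1: Write the numerator in powers of (z + 5): -z - 15 = -(z + 5) + (-1*(-5) - 15) = -(z + 5) - 10
Step 2: Divide by (z + 5)^2: f(z) = -10(z + 5)^(-2) - (z + 5)^(-1)
Step 3: This finite sum is the Laurent series of f about z = -5.
Step 4: Coefficient of (z + 5)^(-1) = coefficient of (z + 5) in the re-centred numerator = -1

-1


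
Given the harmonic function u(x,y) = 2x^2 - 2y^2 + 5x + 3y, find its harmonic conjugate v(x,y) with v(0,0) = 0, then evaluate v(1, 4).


Step 1: v_x = -u_y = 4y - 3
Step 2: v_y = u_x = 4x + 5
Step 3: v = 4xy - 3x + 5y + C
Step 4: v(0,0) = 0 => C = 0
Step 5: v(1, 4) = 33

33


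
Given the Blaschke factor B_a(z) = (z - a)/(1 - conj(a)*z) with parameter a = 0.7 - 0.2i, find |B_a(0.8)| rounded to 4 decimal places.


Step 1: Numerator z0 - a = 0.8 - (0.7 - 0.2i) = 0.1 + 0.2i
Step 2: Denominator 1 - conj(a)*z0 = 1 - (0.7 + 0.2i)*0.8 = 0.44 - 0.16i
Step 3: |z0 - a|^2 = 0.1^2 + 0.2^2 = 0.05; |1 - conj(a)*z0|^2 = 0.44^2 + (-0.16)^2 = 0.2192
Step 4: |B_a(0.8)| = sqrt(0.05 / 0.2192) = sqrt(0.228102)
Step 5: = 0.4776

0.4776


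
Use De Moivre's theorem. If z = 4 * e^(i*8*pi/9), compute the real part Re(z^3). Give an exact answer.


Step 1: By De Moivre's theorem, z^3 = 4^3 * e^(i*3*8*pi/9) = 64 * (cos(8*pi/3) + i*sin(8*pi/3))
Step 2: |z|^3 = 4^3 = 64
Step 3: Reduce the angle mod 2*pi: 8*pi/3 - 2*pi = 2*pi/3
Step 4: cos(2*pi/3) = -1/2
Step 5: Re(z^3) = 64 * (-1/2) = -32

-32


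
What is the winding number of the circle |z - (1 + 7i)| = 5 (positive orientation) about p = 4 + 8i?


Step 1: Center c = (1, 7), radius = 5
Step 2: |p - c|^2 = 3^2 + 1^2 = 10
Step 3: r^2 = 25
Step 4: |p-c| < r so winding number = 1

1


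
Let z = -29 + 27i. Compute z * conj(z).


Step 1: conj(z) = -29 - 27i
Step 2: z * conj(z) = (-29)^2 + 27^2
Step 3: = 841 + 729 = 1570

1570


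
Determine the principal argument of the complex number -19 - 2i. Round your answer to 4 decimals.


Step 1: z = -19 - 2i
Step 2: arg(z) = atan2(-2, -19)
Step 3: arg(z) = -3.0367

-3.0367


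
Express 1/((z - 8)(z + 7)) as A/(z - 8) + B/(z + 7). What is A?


Step 1: Multiply both sides by (z - 8) and set z = 8
Step 2: A = 1 / (8 + 7)
Step 3: A = 1 / 15
Step 4: A = 1/15

1/15


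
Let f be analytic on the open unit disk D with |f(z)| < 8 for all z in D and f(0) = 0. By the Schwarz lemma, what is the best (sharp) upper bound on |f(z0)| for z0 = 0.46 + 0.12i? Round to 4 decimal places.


Step 1: g = f/8 maps D -> D with g(0) = 0, so by the Schwarz lemma |g(z)| <= |z|, i.e. |f(z)| <= 8|z|; this is sharp (f(z) = 8z).
Step 2: |z0|^2 = 0.46^2 + 0.12^2 = 0.226
Step 3: |z0| = sqrt(0.226) = 0.475395
Step 4: Best bound = 8 * |z0| = 8 * 0.475395 = 3.8032

3.8032


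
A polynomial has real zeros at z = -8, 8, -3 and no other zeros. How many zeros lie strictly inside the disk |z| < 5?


Step 1: Check each root:
  z = -8: |-8| = 8 >= 5
  z = 8: |8| = 8 >= 5
  z = -3: |-3| = 3 < 5
Step 2: Count = 1

1


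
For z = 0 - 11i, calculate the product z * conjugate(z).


Step 1: conj(z) = 0 + 11i
Step 2: z * conj(z) = 0^2 + (-11)^2
Step 3: = 0 + 121 = 121

121


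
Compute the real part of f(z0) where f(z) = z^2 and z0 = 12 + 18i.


Step 1: z0 = 12 + 18i
Step 2: z0^2 = 12^2 - 18^2 + 432i
Step 3: real part = 144 - 324 = -180

-180


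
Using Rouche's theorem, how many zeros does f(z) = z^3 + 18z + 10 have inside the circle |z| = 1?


Step 1: On |z| = 1 the three terms have sizes |z^3| = 1^3 = 1, |18z| = 18*1 = 18, |10| = 10
Step 2: The dominant term is g(z) = 18z; let h(z) = z^3 + 10 so f = g + h
Step 3: On |z| = 1: |g| = 18 and |h| <= 1 + 10 = 11
Step 4: Since 18 > 11, |h| < |g| on |z| = 1, so by Rouche f has the same number of zeros as g inside |z| < 1
Step 5: g(z) = 18z has 1 zero (at the origin, multiplicity 1) inside |z| < 1. Answer = 1

1


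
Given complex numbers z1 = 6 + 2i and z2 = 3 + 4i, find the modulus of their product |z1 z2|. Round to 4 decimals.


Step 1: |z1| = sqrt(6^2 + 2^2) = sqrt(40)
Step 2: |z2| = sqrt(3^2 + 4^2) = sqrt(25)
Step 3: |z1*z2| = |z1|*|z2| = sqrt(40) * sqrt(25) = sqrt(40 * 25) = sqrt(1000)
Step 4: = 31.6228

31.6228


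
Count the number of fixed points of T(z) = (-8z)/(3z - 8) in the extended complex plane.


Step 1: Fixed points satisfy T(z) = z
Step 2: 3z^2 = 0
Step 3: Discriminant = 0^2 - 4*3*0 = 0
Step 4: Number of fixed points = 1

1


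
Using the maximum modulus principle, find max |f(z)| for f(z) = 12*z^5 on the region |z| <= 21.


Step 1: On |z| = 21, |f(z)| = 12 * |z|^5 = 12 * 21^5
Step 2: By maximum modulus principle, maximum is on boundary.
Step 3: Maximum = 12 * 4084101 = 49009212

49009212


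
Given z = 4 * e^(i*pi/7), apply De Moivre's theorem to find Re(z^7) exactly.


Step 1: By De Moivre's theorem, z^7 = 4^7 * e^(i*7*pi/7) = 16384 * (cos(pi) + i*sin(pi))
Step 2: |z|^7 = 4^7 = 16384
Step 3: The angle pi already lies in [0, 2*pi)
Step 4: cos(pi) = -1
Step 5: Re(z^7) = 16384 * (-1) = -16384

-16384


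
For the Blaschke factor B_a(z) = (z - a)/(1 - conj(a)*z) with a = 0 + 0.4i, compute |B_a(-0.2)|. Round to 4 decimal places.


Step 1: Numerator z0 - a = -0.2 - (0 + 0.4i) = -0.2 - 0.4i
Step 2: Denominator 1 - conj(a)*z0 = 1 - (0 - 0.4i)*(-0.2) = 1 - 0.08i
Step 3: |z0 - a|^2 = (-0.2)^2 + (-0.4)^2 = 0.2; |1 - conj(a)*z0|^2 = 1^2 + (-0.08)^2 = 1.0064
Step 4: |B_a(-0.2)| = sqrt(0.2 / 1.0064) = sqrt(0.198728)
Step 5: = 0.4458

0.4458


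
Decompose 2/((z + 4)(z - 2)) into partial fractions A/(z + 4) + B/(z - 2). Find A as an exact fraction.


Step 1: Multiply both sides by (z + 4) and set z = -4
Step 2: A = 2 / (-4 - 2)
Step 3: A = 2 / (-6)
Step 4: A = -1/3

-1/3


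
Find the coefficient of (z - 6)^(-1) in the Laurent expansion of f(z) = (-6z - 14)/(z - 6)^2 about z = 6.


Step 1: Write the numerator in powers of (z - 6): -6z - 14 = -6(z - 6) + (-6*6 - 14) = -6(z - 6) - 50
Step 2: Divide by (z - 6)^2: f(z) = -50(z - 6)^(-2) - 6(z - 6)^(-1)
Step 3: This finite sum is the Laurent series of f about z = 6.
Step 4: Coefficient of (z - 6)^(-1) = coefficient of (z - 6) in the re-centred numerator = -6

-6


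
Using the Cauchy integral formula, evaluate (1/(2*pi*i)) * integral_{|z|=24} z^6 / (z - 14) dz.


Step 1: f(z) = z^6, a = 14 is inside |z| = 24
Step 2: By Cauchy integral formula: (1/(2pi*i)) * integral = f(a)
Step 3: f(14) = 14^6 = 7529536

7529536


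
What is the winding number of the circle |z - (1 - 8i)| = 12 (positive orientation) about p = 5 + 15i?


Step 1: Center c = (1, -8), radius = 12
Step 2: |p - c|^2 = 4^2 + 23^2 = 545
Step 3: r^2 = 144
Step 4: |p-c| > r so winding number = 0

0


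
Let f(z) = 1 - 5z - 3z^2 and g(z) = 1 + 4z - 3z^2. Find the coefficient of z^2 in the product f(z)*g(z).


Step 1: z^2 term in f*g comes from: (1)*(-3z^2) + (-5z)*(4z) + (-3z^2)*(1)
Step 2: = -3 - 20 - 3
Step 3: = -26

-26


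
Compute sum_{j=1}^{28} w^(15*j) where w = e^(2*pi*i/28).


Step 1: The sum sum_{j=1}^{n} w^(k*j) equals n if n | k, else 0.
Step 2: Here n = 28, k = 15
Step 3: Does n divide k? 28 | 15 -> False
Step 4: Sum = 0

0


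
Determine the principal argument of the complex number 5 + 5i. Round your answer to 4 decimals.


Step 1: z = 5 + 5i
Step 2: arg(z) = atan2(5, 5)
Step 3: arg(z) = 0.7854

0.7854


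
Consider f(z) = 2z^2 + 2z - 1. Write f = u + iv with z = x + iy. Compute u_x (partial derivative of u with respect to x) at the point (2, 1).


Step 1: f(z) = 2(x+iy)^2 + 2(x+iy) - 1
Step 2: u = 2(x^2 - y^2) + 2x - 1
Step 3: u_x = 4x + 2
Step 4: At (2, 1): u_x = 8 + 2 = 10

10


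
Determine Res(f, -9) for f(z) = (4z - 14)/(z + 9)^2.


Step 1: Pole of order 2 at z = -9
Step 2: Res = lim d/dz [(z + 9)^2 * f(z)] as z -> -9
Step 3: (z + 9)^2 * f(z) = 4z - 14
Step 4: d/dz[4z - 14] = 4

4


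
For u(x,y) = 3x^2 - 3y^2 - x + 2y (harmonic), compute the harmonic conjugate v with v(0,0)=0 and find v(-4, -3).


Step 1: v_x = -u_y = 6y - 2
Step 2: v_y = u_x = 6x - 1
Step 3: v = 6xy - 2x - y + C
Step 4: v(0,0) = 0 => C = 0
Step 5: v(-4, -3) = 83

83


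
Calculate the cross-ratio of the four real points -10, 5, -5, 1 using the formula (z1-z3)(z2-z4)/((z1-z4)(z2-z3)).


Step 1: (z1-z3)(z2-z4) = (-5) * 4 = -20
Step 2: (z1-z4)(z2-z3) = (-11) * 10 = -110
Step 3: Cross-ratio = 20/110 = 2/11

2/11


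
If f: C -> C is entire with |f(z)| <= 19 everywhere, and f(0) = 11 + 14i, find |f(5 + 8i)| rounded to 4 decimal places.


Step 1: By Liouville's theorem, a bounded entire function is constant.
Step 2: f(z) = f(0) = 11 + 14i for all z.
Step 3: |f(w)| = |11 + 14i| = sqrt(121 + 196)
Step 4: = 17.8045

17.8045


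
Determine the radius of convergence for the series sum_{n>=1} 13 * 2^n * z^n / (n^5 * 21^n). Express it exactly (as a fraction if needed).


Step 1: General term a_n = 13 * 2^n / (n^5 * 21^n)
Step 2: By the root test, |a_n|^(1/n) = 13^(1/n) * 2 / (n^(5/n) * 21) -> 2/21 as n -> infinity (since 13^(1/n) -> 1 and n^(5/n) -> 1)
Step 3: R = 1/lim|a_n|^(1/n) = 21/2

21/2


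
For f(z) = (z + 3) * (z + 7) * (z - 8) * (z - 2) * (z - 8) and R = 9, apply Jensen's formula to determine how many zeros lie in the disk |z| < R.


Jensen's formula: (1/2pi)*integral log|f(Re^it)|dt = log|f(0)| + sum_{|a_k|<R} log(R/|a_k|)
Step 1: f(0) = 3 * 7 * (-8) * (-2) * (-8) = -2688
Step 2: log|f(0)| = log|-3| + log|-7| + log|8| + log|2| + log|8| = 7.8966
Step 3: Zeros inside |z| < 9: -3, -7, 8, 2, 8
Step 4: Jensen sum = log(9/3) + log(9/7) + log(9/8) + log(9/2) + log(9/8) = 3.0896
Step 5: n(R) = number of terms in the Jensen sum = count of zeros inside |z| < 9 = 5

5


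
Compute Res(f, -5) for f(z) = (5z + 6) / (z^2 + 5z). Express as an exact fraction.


Step 1: Q(z) = z^2 + 5z = (z + 5)(z)
Step 2: Q'(z) = 2z + 5
Step 3: Q'(-5) = -5, P(-5) = -19
Step 4: Res = P(-5)/Q'(-5) = -19/(-5) = 19/5

19/5


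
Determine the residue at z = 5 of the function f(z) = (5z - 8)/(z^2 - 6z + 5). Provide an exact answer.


Step 1: Q(z) = z^2 - 6z + 5 = (z - 5)(z - 1)
Step 2: Q'(z) = 2z - 6
Step 3: Q'(5) = 4, P(5) = 17
Step 4: Res = P(5)/Q'(5) = 17/4 = 17/4

17/4


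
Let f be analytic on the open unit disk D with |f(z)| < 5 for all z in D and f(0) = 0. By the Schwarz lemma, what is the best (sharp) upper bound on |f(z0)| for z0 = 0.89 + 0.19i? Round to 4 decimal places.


Step 1: g = f/5 maps D -> D with g(0) = 0, so by the Schwarz lemma |g(z)| <= |z|, i.e. |f(z)| <= 5|z|; this is sharp (f(z) = 5z).
Step 2: |z0|^2 = 0.89^2 + 0.19^2 = 0.8282
Step 3: |z0| = sqrt(0.8282) = 0.910055
Step 4: Best bound = 5 * |z0| = 5 * 0.910055 = 4.5503

4.5503


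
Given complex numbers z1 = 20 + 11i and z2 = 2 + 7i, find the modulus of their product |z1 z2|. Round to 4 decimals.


Step 1: |z1| = sqrt(20^2 + 11^2) = sqrt(521)
Step 2: |z2| = sqrt(2^2 + 7^2) = sqrt(53)
Step 3: |z1*z2| = |z1|*|z2| = sqrt(521) * sqrt(53) = sqrt(521 * 53) = sqrt(27613)
Step 4: = 166.1716

166.1716


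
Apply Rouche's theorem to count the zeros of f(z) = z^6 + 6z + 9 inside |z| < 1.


Step 1: On |z| = 1 the three terms have sizes |z^6| = 1^6 = 1, |6z| = 6*1 = 6, |9| = 9
Step 2: The dominant term is g(z) = 9; let h(z) = z^6 + 6z so f = g + h
Step 3: On |z| = 1: |g| = 9 and |h| <= 1 + 6 = 7
Step 4: Since 9 > 7, |h| < |g| on |z| = 1, so by Rouche f has the same number of zeros as g inside |z| < 1
Step 5: g(z) = 9 is a nonzero constant with no zeros inside |z| < 1. Answer = 0

0


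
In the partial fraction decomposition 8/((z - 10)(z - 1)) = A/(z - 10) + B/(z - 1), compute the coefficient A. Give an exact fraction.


Step 1: Multiply both sides by (z - 10) and set z = 10
Step 2: A = 8 / (10 - 1)
Step 3: A = 8 / 9
Step 4: A = 8/9

8/9


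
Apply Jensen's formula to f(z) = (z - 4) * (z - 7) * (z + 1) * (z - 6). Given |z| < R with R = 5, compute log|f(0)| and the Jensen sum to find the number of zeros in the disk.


Jensen's formula: (1/2pi)*integral log|f(Re^it)|dt = log|f(0)| + sum_{|a_k|<R} log(R/|a_k|)
Step 1: f(0) = (-4) * (-7) * 1 * (-6) = -168
Step 2: log|f(0)| = log|4| + log|7| + log|-1| + log|6| = 5.124
Step 3: Zeros inside |z| < 5: 4, -1
Step 4: Jensen sum = log(5/4) + log(5/1) = 1.8326
Step 5: n(R) = number of terms in the Jensen sum = count of zeros inside |z| < 5 = 2

2


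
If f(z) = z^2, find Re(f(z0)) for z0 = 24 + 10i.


Step 1: z0 = 24 + 10i
Step 2: z0^2 = 24^2 - 10^2 + 480i
Step 3: real part = 576 - 100 = 476

476


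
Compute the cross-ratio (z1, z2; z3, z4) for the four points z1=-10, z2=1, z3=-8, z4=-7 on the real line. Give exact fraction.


Step 1: (z1-z3)(z2-z4) = (-2) * 8 = -16
Step 2: (z1-z4)(z2-z3) = (-3) * 9 = -27
Step 3: Cross-ratio = 16/27 = 16/27

16/27


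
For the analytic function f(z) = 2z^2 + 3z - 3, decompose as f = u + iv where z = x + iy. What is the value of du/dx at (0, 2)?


Step 1: f(z) = 2(x+iy)^2 + 3(x+iy) - 3
Step 2: u = 2(x^2 - y^2) + 3x - 3
Step 3: u_x = 4x + 3
Step 4: At (0, 2): u_x = 0 + 3 = 3

3


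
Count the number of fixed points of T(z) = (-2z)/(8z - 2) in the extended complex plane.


Step 1: Fixed points satisfy T(z) = z
Step 2: 8z^2 = 0
Step 3: Discriminant = 0^2 - 4*8*0 = 0
Step 4: Number of fixed points = 1

1


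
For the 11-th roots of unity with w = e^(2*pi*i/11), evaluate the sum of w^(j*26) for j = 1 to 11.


Step 1: The sum sum_{j=1}^{n} w^(k*j) equals n if n | k, else 0.
Step 2: Here n = 11, k = 26
Step 3: Does n divide k? 11 | 26 -> False
Step 4: Sum = 0

0


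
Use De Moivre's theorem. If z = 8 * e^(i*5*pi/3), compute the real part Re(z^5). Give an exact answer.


Step 1: By De Moivre's theorem, z^5 = 8^5 * e^(i*5*5*pi/3) = 32768 * (cos(25*pi/3) + i*sin(25*pi/3))
Step 2: |z|^5 = 8^5 = 32768
Step 3: Reduce the angle mod 2*pi: 25*pi/3 - 8*pi = pi/3
Step 4: cos(pi/3) = 1/2
Step 5: Re(z^5) = 32768 * 1/2 = 16384

16384


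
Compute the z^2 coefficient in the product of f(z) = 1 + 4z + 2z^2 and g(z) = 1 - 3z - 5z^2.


Step 1: z^2 term in f*g comes from: (1)*(-5z^2) + (4z)*(-3z) + (2z^2)*(1)
Step 2: = -5 - 12 + 2
Step 3: = -15

-15


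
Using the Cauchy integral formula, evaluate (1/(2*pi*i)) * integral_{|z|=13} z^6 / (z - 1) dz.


Step 1: f(z) = z^6, a = 1 is inside |z| = 13
Step 2: By Cauchy integral formula: (1/(2pi*i)) * integral = f(a)
Step 3: f(1) = 1^6 = 1

1


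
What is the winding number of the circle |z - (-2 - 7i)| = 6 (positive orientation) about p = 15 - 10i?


Step 1: Center c = (-2, -7), radius = 6
Step 2: |p - c|^2 = 17^2 + (-3)^2 = 298
Step 3: r^2 = 36
Step 4: |p-c| > r so winding number = 0

0


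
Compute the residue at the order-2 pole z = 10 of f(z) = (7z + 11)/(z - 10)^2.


Step 1: Pole of order 2 at z = 10
Step 2: Res = lim d/dz [(z - 10)^2 * f(z)] as z -> 10
Step 3: (z - 10)^2 * f(z) = 7z + 11
Step 4: d/dz[7z + 11] = 7

7


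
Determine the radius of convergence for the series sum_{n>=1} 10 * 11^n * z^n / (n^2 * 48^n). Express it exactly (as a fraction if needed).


Step 1: General term a_n = 10 * 11^n / (n^2 * 48^n)
Step 2: By the root test, |a_n|^(1/n) = 10^(1/n) * 11 / (n^(2/n) * 48) -> 11/48 as n -> infinity (since 10^(1/n) -> 1 and n^(2/n) -> 1)
Step 3: R = 1/lim|a_n|^(1/n) = 48/11

48/11


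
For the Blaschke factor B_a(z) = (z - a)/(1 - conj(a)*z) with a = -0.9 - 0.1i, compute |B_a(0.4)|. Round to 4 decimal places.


Step 1: Numerator z0 - a = 0.4 - (-0.9 - 0.1i) = 1.3 + 0.1i
Step 2: Denominator 1 - conj(a)*z0 = 1 - (-0.9 + 0.1i)*0.4 = 1.36 - 0.04i
Step 3: |z0 - a|^2 = 1.3^2 + 0.1^2 = 1.7; |1 - conj(a)*z0|^2 = 1.36^2 + (-0.04)^2 = 1.8512
Step 4: |B_a(0.4)| = sqrt(1.7 / 1.8512) = sqrt(0.918323)
Step 5: = 0.9583

0.9583


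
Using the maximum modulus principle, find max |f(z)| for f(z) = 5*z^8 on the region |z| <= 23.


Step 1: On |z| = 23, |f(z)| = 5 * |z|^8 = 5 * 23^8
Step 2: By maximum modulus principle, maximum is on boundary.
Step 3: Maximum = 5 * 78310985281 = 391554926405

391554926405


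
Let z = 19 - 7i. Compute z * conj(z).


Step 1: conj(z) = 19 + 7i
Step 2: z * conj(z) = 19^2 + (-7)^2
Step 3: = 361 + 49 = 410

410


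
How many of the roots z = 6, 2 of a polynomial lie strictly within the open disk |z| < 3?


Step 1: Check each root:
  z = 6: |6| = 6 >= 3
  z = 2: |2| = 2 < 3
Step 2: Count = 1

1


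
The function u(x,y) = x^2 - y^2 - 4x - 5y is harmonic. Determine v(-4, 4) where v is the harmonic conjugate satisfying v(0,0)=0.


Step 1: v_x = -u_y = 2y + 5
Step 2: v_y = u_x = 2x - 4
Step 3: v = 2xy + 5x - 4y + C
Step 4: v(0,0) = 0 => C = 0
Step 5: v(-4, 4) = -68

-68


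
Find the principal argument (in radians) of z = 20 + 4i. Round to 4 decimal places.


Step 1: z = 20 + 4i
Step 2: arg(z) = atan2(4, 20)
Step 3: arg(z) = 0.1974

0.1974


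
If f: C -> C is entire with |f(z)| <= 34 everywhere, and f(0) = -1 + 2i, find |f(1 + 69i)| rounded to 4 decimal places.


Step 1: By Liouville's theorem, a bounded entire function is constant.
Step 2: f(z) = f(0) = -1 + 2i for all z.
Step 3: |f(w)| = |-1 + 2i| = sqrt(1 + 4)
Step 4: = 2.2361

2.2361


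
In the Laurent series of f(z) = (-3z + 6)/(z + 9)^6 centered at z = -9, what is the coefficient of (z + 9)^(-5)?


Step 1: Write the numerator in powers of (z + 9): -3z + 6 = -3(z + 9) + (-3*(-9) + 6) = -3(z + 9) + 33
Step 2: Divide by (z + 9)^6: f(z) = 33(z + 9)^(-6) - 3(z + 9)^(-5)
Step 3: This finite sum is the Laurent series of f about z = -9.
Step 4: Coefficient of (z + 9)^(-5) = coefficient of (z + 9) in the re-centred numerator = -3

-3


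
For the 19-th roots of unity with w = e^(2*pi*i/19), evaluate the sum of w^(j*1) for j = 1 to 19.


Step 1: The sum sum_{j=1}^{n} w^(k*j) equals n if n | k, else 0.
Step 2: Here n = 19, k = 1
Step 3: Does n divide k? 19 | 1 -> False
Step 4: Sum = 0

0


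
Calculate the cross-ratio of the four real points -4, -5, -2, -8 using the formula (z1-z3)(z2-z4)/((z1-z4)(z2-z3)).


Step 1: (z1-z3)(z2-z4) = (-2) * 3 = -6
Step 2: (z1-z4)(z2-z3) = 4 * (-3) = -12
Step 3: Cross-ratio = 6/12 = 1/2

1/2


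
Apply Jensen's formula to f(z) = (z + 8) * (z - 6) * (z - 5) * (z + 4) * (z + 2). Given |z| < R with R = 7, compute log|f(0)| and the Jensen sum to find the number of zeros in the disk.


Jensen's formula: (1/2pi)*integral log|f(Re^it)|dt = log|f(0)| + sum_{|a_k|<R} log(R/|a_k|)
Step 1: f(0) = 8 * (-6) * (-5) * 4 * 2 = 1920
Step 2: log|f(0)| = log|-8| + log|6| + log|5| + log|-4| + log|-2| = 7.5601
Step 3: Zeros inside |z| < 7: 6, 5, -4, -2
Step 4: Jensen sum = log(7/6) + log(7/5) + log(7/4) + log(7/2) = 2.303
Step 5: n(R) = number of terms in the Jensen sum = count of zeros inside |z| < 7 = 4

4


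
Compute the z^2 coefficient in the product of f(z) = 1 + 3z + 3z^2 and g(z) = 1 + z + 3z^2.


Step 1: z^2 term in f*g comes from: (1)*(3z^2) + (3z)*(z) + (3z^2)*(1)
Step 2: = 3 + 3 + 3
Step 3: = 9

9


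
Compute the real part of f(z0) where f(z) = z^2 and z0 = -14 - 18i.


Step 1: z0 = -14 - 18i
Step 2: z0^2 = (-14)^2 - (-18)^2 + 504i
Step 3: real part = 196 - 324 = -128

-128


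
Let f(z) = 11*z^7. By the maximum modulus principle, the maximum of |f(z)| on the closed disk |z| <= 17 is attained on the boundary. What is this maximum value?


Step 1: On |z| = 17, |f(z)| = 11 * |z|^7 = 11 * 17^7
Step 2: By maximum modulus principle, maximum is on boundary.
Step 3: Maximum = 11 * 410338673 = 4513725403

4513725403


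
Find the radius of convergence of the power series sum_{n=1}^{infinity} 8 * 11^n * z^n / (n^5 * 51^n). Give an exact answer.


Step 1: General term a_n = 8 * 11^n / (n^5 * 51^n)
Step 2: By the root test, |a_n|^(1/n) = 8^(1/n) * 11 / (n^(5/n) * 51) -> 11/51 as n -> infinity (since 8^(1/n) -> 1 and n^(5/n) -> 1)
Step 3: R = 1/lim|a_n|^(1/n) = 51/11

51/11


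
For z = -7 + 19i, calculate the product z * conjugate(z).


Step 1: conj(z) = -7 - 19i
Step 2: z * conj(z) = (-7)^2 + 19^2
Step 3: = 49 + 361 = 410

410


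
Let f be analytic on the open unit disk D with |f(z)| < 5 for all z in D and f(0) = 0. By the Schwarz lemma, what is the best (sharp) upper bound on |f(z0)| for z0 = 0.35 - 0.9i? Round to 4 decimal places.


Step 1: g = f/5 maps D -> D with g(0) = 0, so by the Schwarz lemma |g(z)| <= |z|, i.e. |f(z)| <= 5|z|; this is sharp (f(z) = 5z).
Step 2: |z0|^2 = 0.35^2 + (-0.9)^2 = 0.9325
Step 3: |z0| = sqrt(0.9325) = 0.96566
Step 4: Best bound = 5 * |z0| = 5 * 0.96566 = 4.8283

4.8283


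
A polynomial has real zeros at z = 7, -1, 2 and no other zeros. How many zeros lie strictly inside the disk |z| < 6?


Step 1: Check each root:
  z = 7: |7| = 7 >= 6
  z = -1: |-1| = 1 < 6
  z = 2: |2| = 2 < 6
Step 2: Count = 2

2


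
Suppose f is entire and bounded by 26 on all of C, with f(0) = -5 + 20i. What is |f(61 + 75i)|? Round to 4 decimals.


Step 1: By Liouville's theorem, a bounded entire function is constant.
Step 2: f(z) = f(0) = -5 + 20i for all z.
Step 3: |f(w)| = |-5 + 20i| = sqrt(25 + 400)
Step 4: = 20.6155

20.6155


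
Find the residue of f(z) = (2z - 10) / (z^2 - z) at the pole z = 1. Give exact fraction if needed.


Step 1: Q(z) = z^2 - z = (z - 1)(z)
Step 2: Q'(z) = 2z - 1
Step 3: Q'(1) = 1, P(1) = -8
Step 4: Res = P(1)/Q'(1) = -8/1 = -8

-8


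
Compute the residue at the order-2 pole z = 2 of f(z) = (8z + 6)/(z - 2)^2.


Step 1: Pole of order 2 at z = 2
Step 2: Res = lim d/dz [(z - 2)^2 * f(z)] as z -> 2
Step 3: (z - 2)^2 * f(z) = 8z + 6
Step 4: d/dz[8z + 6] = 8

8


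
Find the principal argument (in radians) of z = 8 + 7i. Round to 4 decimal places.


Step 1: z = 8 + 7i
Step 2: arg(z) = atan2(7, 8)
Step 3: arg(z) = 0.7188

0.7188


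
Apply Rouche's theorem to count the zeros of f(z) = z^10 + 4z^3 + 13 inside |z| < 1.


Step 1: On |z| = 1 the three terms have sizes |z^10| = 1^10 = 1, |4z^3| = 4*1^3 = 4, |13| = 13
Step 2: The dominant term is g(z) = 13; let h(z) = z^10 + 4z^3 so f = g + h
Step 3: On |z| = 1: |g| = 13 and |h| <= 1 + 4 = 5
Step 4: Since 13 > 5, |h| < |g| on |z| = 1, so by Rouche f has the same number of zeros as g inside |z| < 1
Step 5: g(z) = 13 is a nonzero constant with no zeros inside |z| < 1. Answer = 0

0


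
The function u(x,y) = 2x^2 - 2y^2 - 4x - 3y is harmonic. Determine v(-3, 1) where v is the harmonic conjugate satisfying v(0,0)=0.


Step 1: v_x = -u_y = 4y + 3
Step 2: v_y = u_x = 4x - 4
Step 3: v = 4xy + 3x - 4y + C
Step 4: v(0,0) = 0 => C = 0
Step 5: v(-3, 1) = -25

-25


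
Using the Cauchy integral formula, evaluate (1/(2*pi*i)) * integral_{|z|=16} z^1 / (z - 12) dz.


Step 1: f(z) = z^1, a = 12 is inside |z| = 16
Step 2: By Cauchy integral formula: (1/(2pi*i)) * integral = f(a)
Step 3: f(12) = 12^1 = 12

12


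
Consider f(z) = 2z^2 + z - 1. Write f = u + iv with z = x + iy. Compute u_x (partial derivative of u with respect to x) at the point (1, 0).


Step 1: f(z) = 2(x+iy)^2 + (x+iy) - 1
Step 2: u = 2(x^2 - y^2) + x - 1
Step 3: u_x = 4x + 1
Step 4: At (1, 0): u_x = 4 + 1 = 5

5


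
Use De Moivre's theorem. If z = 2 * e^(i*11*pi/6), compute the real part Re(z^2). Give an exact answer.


Step 1: By De Moivre's theorem, z^2 = 2^2 * e^(i*2*11*pi/6) = 4 * (cos(11*pi/3) + i*sin(11*pi/3))
Step 2: |z|^2 = 2^2 = 4
Step 3: Reduce the angle mod 2*pi: 11*pi/3 - 2*pi = 5*pi/3
Step 4: cos(5*pi/3) = 1/2
Step 5: Re(z^2) = 4 * 1/2 = 2

2


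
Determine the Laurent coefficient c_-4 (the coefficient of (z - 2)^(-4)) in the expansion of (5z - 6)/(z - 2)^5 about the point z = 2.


Step 1: Write the numerator in powers of (z - 2): 5z - 6 = 5(z - 2) + (5*2 - 6) = 5(z - 2) + 4
Step 2: Divide by (z - 2)^5: f(z) = 4(z - 2)^(-5) + 5(z - 2)^(-4)
Step 3: This finite sum is the Laurent series of f about z = 2.
Step 4: Coefficient of (z - 2)^(-4) = coefficient of (z - 2) in the re-centred numerator = 5

5


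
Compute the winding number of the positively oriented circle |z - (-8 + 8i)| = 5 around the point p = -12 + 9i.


Step 1: Center c = (-8, 8), radius = 5
Step 2: |p - c|^2 = (-4)^2 + 1^2 = 17
Step 3: r^2 = 25
Step 4: |p-c| < r so winding number = 1

1


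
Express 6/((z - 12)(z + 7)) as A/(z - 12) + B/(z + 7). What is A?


Step 1: Multiply both sides by (z - 12) and set z = 12
Step 2: A = 6 / (12 + 7)
Step 3: A = 6 / 19
Step 4: A = 6/19

6/19


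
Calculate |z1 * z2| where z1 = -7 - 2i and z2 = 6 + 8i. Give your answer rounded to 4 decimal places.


Step 1: |z1| = sqrt((-7)^2 + (-2)^2) = sqrt(53)
Step 2: |z2| = sqrt(6^2 + 8^2) = sqrt(100)
Step 3: |z1*z2| = |z1|*|z2| = sqrt(53) * sqrt(100) = sqrt(53 * 100) = sqrt(5300)
Step 4: = 72.8011

72.8011


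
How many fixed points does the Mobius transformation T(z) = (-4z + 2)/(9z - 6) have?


Step 1: Fixed points satisfy T(z) = z
Step 2: 9z^2 - 2z - 2 = 0
Step 3: Discriminant = (-2)^2 - 4*9*(-2) = 76
Step 4: Number of fixed points = 2

2


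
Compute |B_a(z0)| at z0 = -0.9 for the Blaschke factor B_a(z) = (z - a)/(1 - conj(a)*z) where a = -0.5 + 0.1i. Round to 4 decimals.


Step 1: Numerator z0 - a = -0.9 - (-0.5 + 0.1i) = -0.4 - 0.1i
Step 2: Denominator 1 - conj(a)*z0 = 1 - (-0.5 - 0.1i)*(-0.9) = 0.55 - 0.09i
Step 3: |z0 - a|^2 = (-0.4)^2 + (-0.1)^2 = 0.17; |1 - conj(a)*z0|^2 = 0.55^2 + (-0.09)^2 = 0.3106
Step 4: |B_a(-0.9)| = sqrt(0.17 / 0.3106) = sqrt(0.547328)
Step 5: = 0.7398

0.7398


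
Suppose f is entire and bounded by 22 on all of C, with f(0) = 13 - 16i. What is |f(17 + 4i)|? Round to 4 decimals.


Step 1: By Liouville's theorem, a bounded entire function is constant.
Step 2: f(z) = f(0) = 13 - 16i for all z.
Step 3: |f(w)| = |13 - 16i| = sqrt(169 + 256)
Step 4: = 20.6155

20.6155


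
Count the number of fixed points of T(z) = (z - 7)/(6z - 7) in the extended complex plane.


Step 1: Fixed points satisfy T(z) = z
Step 2: 6z^2 - 8z + 7 = 0
Step 3: Discriminant = (-8)^2 - 4*6*7 = -104
Step 4: Number of fixed points = 2

2


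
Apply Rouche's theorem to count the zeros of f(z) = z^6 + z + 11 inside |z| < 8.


Step 1: On |z| = 8 the three terms have sizes |z^6| = 8^6 = 262144, |z| = 8, |11| = 11
Step 2: The dominant term is g(z) = z^6; let h(z) = z + 11 so f = g + h
Step 3: On |z| = 8: |g| = 262144 and |h| <= 8 + 11 = 19
Step 4: Since 262144 > 19, |h| < |g| on |z| = 8, so by Rouche f has the same number of zeros as g inside |z| < 8
Step 5: g(z) = z^6 has 6 zeros (all at the origin) inside |z| < 8. Answer = 6

6


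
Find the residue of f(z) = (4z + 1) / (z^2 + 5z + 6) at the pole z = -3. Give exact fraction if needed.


Step 1: Q(z) = z^2 + 5z + 6 = (z + 3)(z + 2)
Step 2: Q'(z) = 2z + 5
Step 3: Q'(-3) = -1, P(-3) = -11
Step 4: Res = P(-3)/Q'(-3) = -11/(-1) = 11

11


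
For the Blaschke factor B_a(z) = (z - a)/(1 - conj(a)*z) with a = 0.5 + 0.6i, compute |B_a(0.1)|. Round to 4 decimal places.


Step 1: Numerator z0 - a = 0.1 - (0.5 + 0.6i) = -0.4 - 0.6i
Step 2: Denominator 1 - conj(a)*z0 = 1 - (0.5 - 0.6i)*0.1 = 0.95 + 0.06i
Step 3: |z0 - a|^2 = (-0.4)^2 + (-0.6)^2 = 0.52; |1 - conj(a)*z0|^2 = 0.95^2 + 0.06^2 = 0.9061
Step 4: |B_a(0.1)| = sqrt(0.52 / 0.9061) = sqrt(0.573888)
Step 5: = 0.7576

0.7576


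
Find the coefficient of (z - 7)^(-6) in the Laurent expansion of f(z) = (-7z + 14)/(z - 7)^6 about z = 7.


Step 1: Write the numerator in powers of (z - 7): -7z + 14 = -7(z - 7) + (-7*7 + 14) = -7(z - 7) - 35
Step 2: Divide by (z - 7)^6: f(z) = -35(z - 7)^(-6) - 7(z - 7)^(-5)
Step 3: This finite sum is the Laurent series of f about z = 7.
Step 4: Coefficient of (z - 7)^(-6) = -7*7 + 14 = -35

-35


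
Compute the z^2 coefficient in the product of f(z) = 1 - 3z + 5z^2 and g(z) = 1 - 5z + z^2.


Step 1: z^2 term in f*g comes from: (1)*(z^2) + (-3z)*(-5z) + (5z^2)*(1)
Step 2: = 1 + 15 + 5
Step 3: = 21

21


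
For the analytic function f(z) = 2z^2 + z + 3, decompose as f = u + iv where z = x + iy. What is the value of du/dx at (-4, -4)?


Step 1: f(z) = 2(x+iy)^2 + (x+iy) + 3
Step 2: u = 2(x^2 - y^2) + x + 3
Step 3: u_x = 4x + 1
Step 4: At (-4, -4): u_x = -16 + 1 = -15

-15


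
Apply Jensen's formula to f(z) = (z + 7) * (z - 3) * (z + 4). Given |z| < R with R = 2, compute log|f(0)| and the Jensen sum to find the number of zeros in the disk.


Jensen's formula: (1/2pi)*integral log|f(Re^it)|dt = log|f(0)| + sum_{|a_k|<R} log(R/|a_k|)
Step 1: f(0) = 7 * (-3) * 4 = -84
Step 2: log|f(0)| = log|-7| + log|3| + log|-4| = 4.4308
Step 3: Zeros inside |z| < 2: none
Step 4: Jensen sum = (empty sum) = 0
Step 5: n(R) = number of terms in the Jensen sum = count of zeros inside |z| < 2 = 0

0


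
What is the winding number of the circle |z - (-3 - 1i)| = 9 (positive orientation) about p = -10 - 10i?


Step 1: Center c = (-3, -1), radius = 9
Step 2: |p - c|^2 = (-7)^2 + (-9)^2 = 130
Step 3: r^2 = 81
Step 4: |p-c| > r so winding number = 0

0


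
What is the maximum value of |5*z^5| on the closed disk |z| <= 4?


Step 1: On |z| = 4, |f(z)| = 5 * |z|^5 = 5 * 4^5
Step 2: By maximum modulus principle, maximum is on boundary.
Step 3: Maximum = 5 * 1024 = 5120

5120


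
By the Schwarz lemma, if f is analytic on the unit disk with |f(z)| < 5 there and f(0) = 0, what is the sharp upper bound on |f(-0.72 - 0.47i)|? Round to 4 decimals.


Step 1: g = f/5 maps D -> D with g(0) = 0, so by the Schwarz lemma |g(z)| <= |z|, i.e. |f(z)| <= 5|z|; this is sharp (f(z) = 5z).
Step 2: |z0|^2 = (-0.72)^2 + (-0.47)^2 = 0.7393
Step 3: |z0| = sqrt(0.7393) = 0.859826
Step 4: Best bound = 5 * |z0| = 5 * 0.859826 = 4.2991

4.2991


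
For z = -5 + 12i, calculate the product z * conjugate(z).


Step 1: conj(z) = -5 - 12i
Step 2: z * conj(z) = (-5)^2 + 12^2
Step 3: = 25 + 144 = 169

169
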